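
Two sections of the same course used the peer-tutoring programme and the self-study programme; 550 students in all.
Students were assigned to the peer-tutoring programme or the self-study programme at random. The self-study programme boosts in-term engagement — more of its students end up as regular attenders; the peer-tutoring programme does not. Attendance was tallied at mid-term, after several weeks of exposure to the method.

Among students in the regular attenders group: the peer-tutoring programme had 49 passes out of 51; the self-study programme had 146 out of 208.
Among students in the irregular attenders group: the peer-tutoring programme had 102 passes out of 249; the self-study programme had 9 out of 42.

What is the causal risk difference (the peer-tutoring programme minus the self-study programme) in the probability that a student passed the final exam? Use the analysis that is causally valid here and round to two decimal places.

-0.12

Stratifying would compare teaching methods among students the teaching methods themselves sorted into mid-term attendance groups — a form of selection on an intermediate. The unconditioned pooled rates give the total causal effect.
The causal difference is the pooled difference: 0.503 − 0.620 = -0.117.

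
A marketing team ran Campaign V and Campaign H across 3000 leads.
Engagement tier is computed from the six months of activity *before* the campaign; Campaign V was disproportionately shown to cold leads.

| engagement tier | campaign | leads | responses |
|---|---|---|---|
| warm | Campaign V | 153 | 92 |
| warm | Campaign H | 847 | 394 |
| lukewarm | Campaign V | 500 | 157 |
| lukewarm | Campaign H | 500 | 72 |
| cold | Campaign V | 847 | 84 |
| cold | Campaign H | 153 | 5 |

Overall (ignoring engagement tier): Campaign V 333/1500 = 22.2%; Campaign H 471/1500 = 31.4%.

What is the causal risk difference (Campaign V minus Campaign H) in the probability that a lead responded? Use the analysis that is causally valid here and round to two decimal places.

Campaign V is higher inside every engagement tier stratum but Campaign H is higher in aggregate. Whether to stratify depends on how engagement tier relates to the campaign.
Since engagement tier is a pre-existing factor (not a product of the campaign) and it affects the outcome on its own, it is a confounder. The stratified rates, not the pooled rate, identify the causal effect.
Adjusting over the population distribution of engagement tier: 0.333·(0.601−0.465) + 0.333·(0.314−0.144) + 0.333·(0.099−0.033) = +0.124.

+0.12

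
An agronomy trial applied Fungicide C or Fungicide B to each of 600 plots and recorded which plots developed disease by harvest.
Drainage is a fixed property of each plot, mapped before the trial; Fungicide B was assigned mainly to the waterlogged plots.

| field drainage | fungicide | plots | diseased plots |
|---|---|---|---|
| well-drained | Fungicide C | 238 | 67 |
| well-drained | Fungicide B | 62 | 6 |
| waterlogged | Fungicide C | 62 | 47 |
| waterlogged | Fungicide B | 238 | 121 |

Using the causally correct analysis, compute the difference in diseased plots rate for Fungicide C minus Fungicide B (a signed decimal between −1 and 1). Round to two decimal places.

The stratified and pooled comparisons disagree (Fungicide B wins within each field drainage; Fungicide C wins overall), so the answer turns on the causal role of field drainage.
Nothing the fungicide does changes field drainage; the imbalance is an allocation artefact. With field drainage also predicting the outcome, the pooled figure is confounded, and the within-stratum comparison is the causal one.
Adjusting over the population distribution of field drainage: 0.500·(0.282−0.097) + 0.500·(0.758−0.508) = +0.217.

+0.22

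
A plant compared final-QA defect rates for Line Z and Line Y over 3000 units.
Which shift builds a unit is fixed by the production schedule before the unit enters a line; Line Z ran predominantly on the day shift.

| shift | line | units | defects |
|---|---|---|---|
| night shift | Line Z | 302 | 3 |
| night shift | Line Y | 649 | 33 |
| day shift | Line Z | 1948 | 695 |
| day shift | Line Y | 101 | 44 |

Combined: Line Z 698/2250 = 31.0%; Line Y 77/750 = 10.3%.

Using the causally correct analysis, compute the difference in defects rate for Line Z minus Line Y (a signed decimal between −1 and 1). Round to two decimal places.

-0.07

Line Z is lower inside every shift stratum but Line Y is lower in aggregate. Whether to stratify depends on how shift relates to the line.
Since shift is a pre-existing factor (not a product of the line) and it affects the outcome on its own, it is a confounder. The stratified rates, not the pooled rate, identify the causal effect.
Adjusting over the population distribution of shift: 0.317·(0.010−0.051) + 0.683·(0.357−0.436) = -0.067.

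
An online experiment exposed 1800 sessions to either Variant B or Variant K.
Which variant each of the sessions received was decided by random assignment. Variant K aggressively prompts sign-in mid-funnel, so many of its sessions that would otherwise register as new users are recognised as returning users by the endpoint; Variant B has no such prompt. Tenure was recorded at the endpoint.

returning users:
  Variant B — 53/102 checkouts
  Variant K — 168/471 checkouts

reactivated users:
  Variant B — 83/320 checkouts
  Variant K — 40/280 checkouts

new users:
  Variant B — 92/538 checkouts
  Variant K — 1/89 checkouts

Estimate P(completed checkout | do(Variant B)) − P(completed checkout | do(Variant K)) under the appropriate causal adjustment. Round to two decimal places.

-0.01

User tenure here is a post-treatment variable shaped by the variant; conditioning on it would introduce bias rather than remove it. The overall comparison is the causal one.
The causal difference is the pooled difference: 0.237 − 0.249 = -0.011.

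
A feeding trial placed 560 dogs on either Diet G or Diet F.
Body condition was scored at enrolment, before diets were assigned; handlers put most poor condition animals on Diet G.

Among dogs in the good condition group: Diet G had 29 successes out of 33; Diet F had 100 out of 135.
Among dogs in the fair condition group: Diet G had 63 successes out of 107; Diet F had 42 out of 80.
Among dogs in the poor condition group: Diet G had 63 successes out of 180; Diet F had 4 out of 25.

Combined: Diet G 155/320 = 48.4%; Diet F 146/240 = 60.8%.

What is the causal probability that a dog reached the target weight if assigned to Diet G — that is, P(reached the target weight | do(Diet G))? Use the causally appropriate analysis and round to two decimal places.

The imbalance in starting body condition arose from how dogs were allocated, not from anything the diet did; and starting body condition independently affects the outcome. The pooled gap is confounded — condition on starting body condition.
Standardising Diet G to the population starting body condition mix: 0.300·29/33 + 0.334·63/107 + 0.366·63/180 = 0.588.

0.59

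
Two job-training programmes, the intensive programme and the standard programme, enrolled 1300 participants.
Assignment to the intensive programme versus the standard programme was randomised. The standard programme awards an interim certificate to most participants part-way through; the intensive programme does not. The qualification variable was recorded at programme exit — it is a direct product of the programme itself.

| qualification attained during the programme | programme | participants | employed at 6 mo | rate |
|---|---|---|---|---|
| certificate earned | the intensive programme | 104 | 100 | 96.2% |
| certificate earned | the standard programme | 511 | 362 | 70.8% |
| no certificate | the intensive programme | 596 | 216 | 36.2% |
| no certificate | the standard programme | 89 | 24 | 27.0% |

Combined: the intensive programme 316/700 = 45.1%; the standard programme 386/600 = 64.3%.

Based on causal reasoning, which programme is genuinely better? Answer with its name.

the standard programme

Stratifying would compare programmes among participants the programmes themselves sorted into qualification attained during the programme groups — a form of selection on an intermediate. The unconditioned pooled rates give the total causal effect.
Pooled: the intensive programme 45.1% vs the standard programme 64.3%; the standard programme is higher overall.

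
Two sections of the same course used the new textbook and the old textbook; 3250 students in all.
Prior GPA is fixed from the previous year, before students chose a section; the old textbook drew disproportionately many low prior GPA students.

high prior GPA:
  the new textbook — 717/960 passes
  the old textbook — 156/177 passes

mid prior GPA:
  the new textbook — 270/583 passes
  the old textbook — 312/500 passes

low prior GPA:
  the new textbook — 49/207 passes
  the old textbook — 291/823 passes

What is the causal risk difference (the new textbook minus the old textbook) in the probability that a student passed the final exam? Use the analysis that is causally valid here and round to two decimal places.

Nothing the teaching method does changes prior GPA band; the imbalance is an allocation artefact. With prior GPA band also predicting the outcome, the pooled figure is confounded, and the within-stratum comparison is the causal one.
Adjusting over the population distribution of prior GPA band: 0.350·(0.747−0.881) + 0.333·(0.463−0.624) + 0.317·(0.237−0.354) = -0.138.

-0.14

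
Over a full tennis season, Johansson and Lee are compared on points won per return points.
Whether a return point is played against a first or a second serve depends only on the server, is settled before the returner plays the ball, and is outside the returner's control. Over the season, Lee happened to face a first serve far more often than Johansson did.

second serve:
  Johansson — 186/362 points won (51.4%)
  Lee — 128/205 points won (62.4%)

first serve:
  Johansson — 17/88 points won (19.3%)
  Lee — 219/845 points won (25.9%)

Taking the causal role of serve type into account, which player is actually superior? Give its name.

Lee

Nothing the player does changes serve type; the imbalance is an allocation artefact. With serve type also predicting the outcome, the pooled figure is confounded, and the within-stratum comparison is the causal one.
Within each level — second serve: 51.4% vs 62.4%; first serve: 19.3% vs 25.9% — Lee is higher every time.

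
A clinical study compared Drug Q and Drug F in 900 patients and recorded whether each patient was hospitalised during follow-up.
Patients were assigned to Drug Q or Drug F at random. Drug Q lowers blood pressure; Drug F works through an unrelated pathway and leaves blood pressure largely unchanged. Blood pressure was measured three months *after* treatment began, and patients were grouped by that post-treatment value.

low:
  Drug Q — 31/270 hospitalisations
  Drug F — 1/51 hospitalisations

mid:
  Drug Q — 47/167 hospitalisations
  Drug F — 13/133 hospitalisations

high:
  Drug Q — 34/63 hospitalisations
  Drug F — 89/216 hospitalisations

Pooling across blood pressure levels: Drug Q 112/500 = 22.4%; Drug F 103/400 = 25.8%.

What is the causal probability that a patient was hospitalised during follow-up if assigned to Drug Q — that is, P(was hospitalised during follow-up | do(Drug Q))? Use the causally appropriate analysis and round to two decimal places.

The stratified and pooled comparisons disagree (Drug F wins within each blood pressure; Drug Q wins overall), so the answer turns on the causal role of blood pressure.
Because the drug influences blood pressure, blood pressure is a post-treatment mediator, not a confounder. Stratifying on it would bias the estimate; the causal effect is the crude pooled difference.
So P(outcome | do(Drug Q)) is just the pooled rate for Drug Q: 112/500 = 0.224.

0.22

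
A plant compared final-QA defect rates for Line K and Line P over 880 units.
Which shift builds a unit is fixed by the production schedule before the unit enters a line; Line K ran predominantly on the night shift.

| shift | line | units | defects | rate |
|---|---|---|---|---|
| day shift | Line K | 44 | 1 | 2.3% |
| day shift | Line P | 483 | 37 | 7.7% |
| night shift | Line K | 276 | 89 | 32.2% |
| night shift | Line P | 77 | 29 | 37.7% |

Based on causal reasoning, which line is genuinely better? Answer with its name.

Line K

Shift is set before the line has any effect — it is not caused by the line — and it independently drives the outcome. That makes it a confounder, so the causal comparison is within shift levels.
Within each level — day shift: 2.3% vs 7.7%; night shift: 32.2% vs 37.7% — Line K is lower every time.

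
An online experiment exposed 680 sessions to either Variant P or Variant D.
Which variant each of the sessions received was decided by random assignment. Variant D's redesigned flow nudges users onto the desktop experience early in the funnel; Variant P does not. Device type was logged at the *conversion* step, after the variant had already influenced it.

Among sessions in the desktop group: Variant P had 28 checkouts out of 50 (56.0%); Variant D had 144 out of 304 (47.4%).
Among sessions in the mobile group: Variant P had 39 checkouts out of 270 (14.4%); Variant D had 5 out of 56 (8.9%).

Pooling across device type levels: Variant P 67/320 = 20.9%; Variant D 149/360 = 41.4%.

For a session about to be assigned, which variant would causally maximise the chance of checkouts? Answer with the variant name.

Variant D

Within every device type level Variant P has the higher rate, yet pooled Variant D does — Simpson's reversal.
Device type lies on the pathway variant → device type → outcome, so adjusting for it blocks the indirect effect. For the total causal effect of variant, use the unadjusted pooled rates.
Pooled: Variant P 20.9% vs Variant D 41.4%; Variant D is higher overall.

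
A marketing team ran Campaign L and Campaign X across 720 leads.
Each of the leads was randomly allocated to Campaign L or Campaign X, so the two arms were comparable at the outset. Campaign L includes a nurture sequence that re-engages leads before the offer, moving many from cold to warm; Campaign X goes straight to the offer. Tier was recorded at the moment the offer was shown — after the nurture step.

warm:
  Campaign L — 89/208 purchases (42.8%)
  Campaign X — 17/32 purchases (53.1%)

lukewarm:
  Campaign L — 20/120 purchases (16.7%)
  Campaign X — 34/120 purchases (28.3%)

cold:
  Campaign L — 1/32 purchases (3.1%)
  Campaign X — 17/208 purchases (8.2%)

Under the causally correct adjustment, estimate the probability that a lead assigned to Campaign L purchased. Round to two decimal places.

The stratified and pooled comparisons disagree (Campaign X wins within each engagement tier; Campaign L wins overall), so the answer turns on the causal role of engagement tier.
Engagement tier is downstream of the campaign. One should not condition on a consequence of treatment, so the overall rates are the right comparison.
So P(outcome | do(Campaign L)) is just the pooled rate for Campaign L: 110/360 = 0.306.

0.31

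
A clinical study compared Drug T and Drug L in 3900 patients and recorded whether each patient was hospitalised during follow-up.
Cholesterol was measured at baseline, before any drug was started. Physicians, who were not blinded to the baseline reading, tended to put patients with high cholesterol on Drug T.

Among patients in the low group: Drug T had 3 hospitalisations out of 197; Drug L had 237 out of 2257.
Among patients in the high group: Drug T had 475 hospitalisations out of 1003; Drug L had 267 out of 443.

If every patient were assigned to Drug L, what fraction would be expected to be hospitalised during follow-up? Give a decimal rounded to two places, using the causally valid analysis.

Here cholesterol is a common cause — it drives both which drug a case falls under and the outcome. The crude comparison mixes populations; the stratum-specific rates are the causally relevant ones.
Standardising Drug L to the population cholesterol mix: 0.629·237/2257 + 0.371·267/443 = 0.290.

0.29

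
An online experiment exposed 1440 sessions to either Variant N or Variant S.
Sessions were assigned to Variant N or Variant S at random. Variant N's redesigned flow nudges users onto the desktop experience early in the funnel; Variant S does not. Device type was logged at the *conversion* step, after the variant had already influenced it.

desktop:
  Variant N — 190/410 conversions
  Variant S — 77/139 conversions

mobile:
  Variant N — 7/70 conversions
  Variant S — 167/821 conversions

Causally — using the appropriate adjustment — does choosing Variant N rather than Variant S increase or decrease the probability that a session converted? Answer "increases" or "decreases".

The stratified and pooled comparisons disagree (Variant S wins within each device type; Variant N wins overall), so the answer turns on the causal role of device type.
Device type here is a post-treatment variable shaped by the variant; conditioning on it would introduce bias rather than remove it. The overall comparison is the causal one.
Pooled: Variant N 41.0% vs Variant S 25.4%; Variant N is higher overall.

increases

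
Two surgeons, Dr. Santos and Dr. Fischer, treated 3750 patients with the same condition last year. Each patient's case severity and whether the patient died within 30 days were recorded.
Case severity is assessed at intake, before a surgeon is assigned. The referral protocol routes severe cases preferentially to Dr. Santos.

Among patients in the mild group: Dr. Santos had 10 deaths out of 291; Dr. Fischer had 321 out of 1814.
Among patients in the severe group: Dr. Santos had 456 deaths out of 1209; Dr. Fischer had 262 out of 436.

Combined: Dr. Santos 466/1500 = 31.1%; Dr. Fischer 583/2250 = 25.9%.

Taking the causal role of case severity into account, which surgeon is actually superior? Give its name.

Dr. Santos

Case severity satisfies the back-door criterion: it is not a descendant of the surgeon, and it blocks the spurious path from surgeon to outcome. Adjusting for it (i.e., using the within-case severity rates) gives the causal effect.
Within each level — mild: 3.4% vs 17.7%; severe: 37.7% vs 60.1% — Dr. Santos is lower every time.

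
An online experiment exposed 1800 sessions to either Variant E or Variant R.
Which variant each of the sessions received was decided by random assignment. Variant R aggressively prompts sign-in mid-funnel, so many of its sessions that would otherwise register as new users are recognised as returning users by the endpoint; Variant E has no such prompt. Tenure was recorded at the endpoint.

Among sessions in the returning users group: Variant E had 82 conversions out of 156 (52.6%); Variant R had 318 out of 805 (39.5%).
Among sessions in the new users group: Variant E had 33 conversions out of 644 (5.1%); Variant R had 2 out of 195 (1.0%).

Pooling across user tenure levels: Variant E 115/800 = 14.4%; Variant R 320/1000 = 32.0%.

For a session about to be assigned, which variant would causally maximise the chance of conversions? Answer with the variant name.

User tenure lies on the pathway variant → user tenure → outcome, so adjusting for it blocks the indirect effect. For the total causal effect of variant, use the unadjusted pooled rates.
Pooled: Variant E 14.4% vs Variant R 32.0%; Variant R is higher overall.

Variant R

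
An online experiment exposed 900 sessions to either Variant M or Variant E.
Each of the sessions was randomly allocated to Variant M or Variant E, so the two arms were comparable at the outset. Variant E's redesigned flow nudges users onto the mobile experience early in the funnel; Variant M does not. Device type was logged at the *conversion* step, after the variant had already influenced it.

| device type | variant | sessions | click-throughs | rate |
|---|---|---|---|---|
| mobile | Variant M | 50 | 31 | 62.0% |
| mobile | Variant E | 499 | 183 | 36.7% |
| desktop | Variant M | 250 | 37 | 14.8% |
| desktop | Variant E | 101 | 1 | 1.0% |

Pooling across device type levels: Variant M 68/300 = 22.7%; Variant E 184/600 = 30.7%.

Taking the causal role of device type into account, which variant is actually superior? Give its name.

Variant M is higher inside every device type stratum but Variant E is higher in aggregate. Whether to stratify depends on how device type relates to the variant.
Because the variant influences device type, device type is a post-treatment mediator, not a confounder. Stratifying on it would bias the estimate; the causal effect is the crude pooled difference.
Pooled: Variant M 22.7% vs Variant E 30.7%; Variant E is higher overall.

Variant E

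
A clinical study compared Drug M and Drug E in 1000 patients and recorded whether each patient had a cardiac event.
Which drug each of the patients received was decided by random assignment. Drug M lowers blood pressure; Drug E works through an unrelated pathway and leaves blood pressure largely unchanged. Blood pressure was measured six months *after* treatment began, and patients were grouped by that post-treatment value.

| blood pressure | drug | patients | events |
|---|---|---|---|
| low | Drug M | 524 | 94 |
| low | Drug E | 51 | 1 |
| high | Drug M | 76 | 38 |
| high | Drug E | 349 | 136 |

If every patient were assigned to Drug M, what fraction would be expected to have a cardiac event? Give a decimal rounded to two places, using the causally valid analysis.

0.22

Because the drug influences blood pressure, blood pressure is a post-treatment mediator, not a confounder. Stratifying on it would bias the estimate; the causal effect is the crude pooled difference.
So P(outcome | do(Drug M)) is just the pooled rate for Drug M: 132/600 = 0.220.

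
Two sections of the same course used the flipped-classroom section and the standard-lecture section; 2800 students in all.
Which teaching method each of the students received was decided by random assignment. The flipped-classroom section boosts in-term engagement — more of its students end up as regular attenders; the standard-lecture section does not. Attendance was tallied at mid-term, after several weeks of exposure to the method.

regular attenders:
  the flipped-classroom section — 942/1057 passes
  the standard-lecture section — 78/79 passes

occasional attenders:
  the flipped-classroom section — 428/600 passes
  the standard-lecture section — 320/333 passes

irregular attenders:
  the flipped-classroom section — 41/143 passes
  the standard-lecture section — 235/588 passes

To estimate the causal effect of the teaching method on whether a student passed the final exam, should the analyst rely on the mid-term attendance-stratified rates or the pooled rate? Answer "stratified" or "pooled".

pooled

The stratified and pooled comparisons disagree (the standard-lecture section wins within each mid-term attendance; the flipped-classroom section wins overall), so the answer turns on the causal role of mid-term attendance.
Mid-term attendance is recorded after the teaching method and is itself shifted by it — it sits on the causal path from teaching method to outcome. Conditioning on a mediator would strip out part of the effect we want; the pooled comparison gives the total causal effect.
Pooled: the flipped-classroom section 78.4% vs the standard-lecture section 63.3%; the flipped-classroom section is higher overall.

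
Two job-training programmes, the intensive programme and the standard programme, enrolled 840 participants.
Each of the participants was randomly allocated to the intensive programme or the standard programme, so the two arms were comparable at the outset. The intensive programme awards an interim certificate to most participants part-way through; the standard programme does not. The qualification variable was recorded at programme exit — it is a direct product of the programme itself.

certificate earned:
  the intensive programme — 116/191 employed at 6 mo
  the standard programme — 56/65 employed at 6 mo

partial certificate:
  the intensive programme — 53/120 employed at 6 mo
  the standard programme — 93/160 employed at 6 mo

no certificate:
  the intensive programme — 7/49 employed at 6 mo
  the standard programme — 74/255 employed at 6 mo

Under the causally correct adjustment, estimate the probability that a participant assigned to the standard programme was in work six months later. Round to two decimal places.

0.46

The stratified and pooled comparisons disagree (the standard programme wins within each qualification attained during the programme; the intensive programme wins overall), so the answer turns on the causal role of qualification attained during the programme.
Stratifying would compare programmes among participants the programmes themselves sorted into qualification attained during the programme groups — a form of selection on an intermediate. The unconditioned pooled rates give the total causal effect.
So P(outcome | do(the standard programme)) is just the pooled rate for the standard programme: 223/480 = 0.465.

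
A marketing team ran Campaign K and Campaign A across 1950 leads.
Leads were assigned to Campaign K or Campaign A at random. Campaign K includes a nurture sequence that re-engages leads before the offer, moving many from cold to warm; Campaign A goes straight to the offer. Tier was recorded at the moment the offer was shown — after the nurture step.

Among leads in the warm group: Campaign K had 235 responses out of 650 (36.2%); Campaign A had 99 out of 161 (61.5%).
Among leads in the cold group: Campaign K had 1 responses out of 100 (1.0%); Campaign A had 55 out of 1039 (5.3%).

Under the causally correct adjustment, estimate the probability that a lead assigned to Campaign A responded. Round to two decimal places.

The engagement tier-specific comparison favours Campaign A throughout, but the pooled figures favour Campaign K. The question is whether to condition on engagement tier.
Engagement tier is downstream of the campaign. One should not condition on a consequence of treatment, so the overall rates are the right comparison.
So P(outcome | do(Campaign A)) is just the pooled rate for Campaign A: 154/1200 = 0.128.

0.13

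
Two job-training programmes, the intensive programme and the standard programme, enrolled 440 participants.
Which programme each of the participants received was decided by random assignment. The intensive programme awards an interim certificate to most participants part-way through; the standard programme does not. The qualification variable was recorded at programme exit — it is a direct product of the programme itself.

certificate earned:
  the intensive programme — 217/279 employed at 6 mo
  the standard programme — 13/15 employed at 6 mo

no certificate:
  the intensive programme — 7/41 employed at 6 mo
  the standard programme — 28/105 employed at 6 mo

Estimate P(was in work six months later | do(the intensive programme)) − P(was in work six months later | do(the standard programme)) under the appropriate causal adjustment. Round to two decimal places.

Within every qualification attained during the programme level the standard programme has the higher rate, yet pooled the intensive programme does — Simpson's reversal.
Qualification attained during the programme is recorded after the programme and is itself shifted by it — it sits on the causal path from programme to outcome. Conditioning on a mediator would strip out part of the effect we want; the pooled comparison gives the total causal effect.
The causal difference is the pooled difference: 0.700 − 0.342 = +0.358.

+0.36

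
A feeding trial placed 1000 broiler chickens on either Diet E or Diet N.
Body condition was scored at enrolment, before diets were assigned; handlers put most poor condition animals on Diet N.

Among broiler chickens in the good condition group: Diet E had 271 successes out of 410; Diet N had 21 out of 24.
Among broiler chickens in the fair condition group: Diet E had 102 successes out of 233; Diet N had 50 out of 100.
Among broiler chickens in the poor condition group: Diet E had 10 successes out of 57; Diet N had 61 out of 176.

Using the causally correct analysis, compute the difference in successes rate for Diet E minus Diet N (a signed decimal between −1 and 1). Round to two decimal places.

Within every starting body condition level Diet N has the higher rate, yet pooled Diet E does — Simpson's reversal.
Starting body condition satisfies the back-door criterion: it is not a descendant of the diet, and it blocks the spurious path from diet to outcome. Adjusting for it (i.e., using the within-starting body condition rates) gives the causal effect.
Adjusting over the population distribution of starting body condition: 0.434·(0.661−0.875) + 0.333·(0.438−0.500) + 0.233·(0.175−0.347) = -0.153.

-0.15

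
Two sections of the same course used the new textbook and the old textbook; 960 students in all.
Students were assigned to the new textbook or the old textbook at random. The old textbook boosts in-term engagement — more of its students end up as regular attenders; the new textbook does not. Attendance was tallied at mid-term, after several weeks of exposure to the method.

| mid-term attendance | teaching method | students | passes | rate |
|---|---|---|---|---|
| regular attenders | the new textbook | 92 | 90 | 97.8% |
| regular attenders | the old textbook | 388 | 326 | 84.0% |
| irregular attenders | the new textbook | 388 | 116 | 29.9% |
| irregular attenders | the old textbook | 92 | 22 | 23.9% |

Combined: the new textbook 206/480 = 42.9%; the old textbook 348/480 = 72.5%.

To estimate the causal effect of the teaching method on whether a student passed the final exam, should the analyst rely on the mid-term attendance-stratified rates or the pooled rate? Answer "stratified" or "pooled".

The stratified and pooled comparisons disagree (the new textbook wins within each mid-term attendance; the old textbook wins overall), so the answer turns on the causal role of mid-term attendance.
Mid-term attendance is downstream of the teaching method. One should not condition on a consequence of treatment, so the overall rates are the right comparison.
Pooled: the new textbook 42.9% vs the old textbook 72.5%; the old textbook is higher overall.

pooled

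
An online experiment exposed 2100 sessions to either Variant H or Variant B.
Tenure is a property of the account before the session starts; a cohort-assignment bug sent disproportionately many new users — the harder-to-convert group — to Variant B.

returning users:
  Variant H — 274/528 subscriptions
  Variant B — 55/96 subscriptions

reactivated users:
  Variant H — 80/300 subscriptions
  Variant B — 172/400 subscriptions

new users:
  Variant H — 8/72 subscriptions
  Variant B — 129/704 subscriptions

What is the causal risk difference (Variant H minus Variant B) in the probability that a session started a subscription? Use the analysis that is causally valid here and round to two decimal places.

-0.10

Variant B is higher inside every user tenure stratum but Variant H is higher in aggregate. Whether to stratify depends on how user tenure relates to the variant.
User tenure differs across variants for reasons unrelated to any effect of the variant itself, and it separately predicts the outcome — a classic confounder. We must compare within user tenure levels.
Adjusting over the population distribution of user tenure: 0.297·(0.519−0.573) + 0.333·(0.267−0.430) + 0.370·(0.111−0.183) = -0.097.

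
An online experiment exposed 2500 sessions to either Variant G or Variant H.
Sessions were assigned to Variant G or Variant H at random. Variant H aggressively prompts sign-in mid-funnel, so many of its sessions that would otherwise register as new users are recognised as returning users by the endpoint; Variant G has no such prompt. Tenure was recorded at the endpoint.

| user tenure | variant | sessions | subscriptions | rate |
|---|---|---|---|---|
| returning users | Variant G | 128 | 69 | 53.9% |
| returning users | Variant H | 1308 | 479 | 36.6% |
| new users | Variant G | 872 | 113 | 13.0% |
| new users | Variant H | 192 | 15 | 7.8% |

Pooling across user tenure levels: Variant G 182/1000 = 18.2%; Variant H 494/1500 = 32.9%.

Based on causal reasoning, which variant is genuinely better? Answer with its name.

Variant H

Within every user tenure level Variant G has the higher rate, yet pooled Variant H does — Simpson's reversal.
User tenure is downstream of the variant. One should not condition on a consequence of treatment, so the overall rates are the right comparison.
Pooled: Variant G 18.2% vs Variant H 32.9%; Variant H is higher overall.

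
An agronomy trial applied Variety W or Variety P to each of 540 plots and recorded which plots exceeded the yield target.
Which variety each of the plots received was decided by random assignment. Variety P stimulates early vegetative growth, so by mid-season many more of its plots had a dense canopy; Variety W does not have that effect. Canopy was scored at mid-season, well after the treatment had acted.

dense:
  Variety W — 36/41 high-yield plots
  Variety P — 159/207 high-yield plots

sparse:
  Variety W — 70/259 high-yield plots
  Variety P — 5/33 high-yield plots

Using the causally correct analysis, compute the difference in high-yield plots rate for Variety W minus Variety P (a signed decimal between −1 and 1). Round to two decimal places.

Mid-season canopy is downstream of the variety. One should not condition on a consequence of treatment, so the overall rates are the right comparison.
The causal difference is the pooled difference: 0.353 − 0.683 = -0.330.

-0.33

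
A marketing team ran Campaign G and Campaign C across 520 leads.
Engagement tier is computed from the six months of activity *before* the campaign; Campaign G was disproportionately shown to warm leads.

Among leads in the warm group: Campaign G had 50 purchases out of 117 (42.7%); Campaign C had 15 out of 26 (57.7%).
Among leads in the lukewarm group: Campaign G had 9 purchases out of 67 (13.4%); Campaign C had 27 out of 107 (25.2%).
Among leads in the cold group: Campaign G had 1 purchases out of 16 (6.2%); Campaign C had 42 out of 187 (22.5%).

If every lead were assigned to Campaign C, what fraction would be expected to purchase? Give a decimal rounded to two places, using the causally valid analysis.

0.33

Campaign C is higher inside every engagement tier stratum but Campaign G is higher in aggregate. Whether to stratify depends on how engagement tier relates to the campaign.
The imbalance in engagement tier arose from how leads were allocated, not from anything the campaign did; and engagement tier independently affects the outcome. The pooled gap is confounded — condition on engagement tier.
Standardising Campaign C to the population engagement tier mix: 0.275·15/26 + 0.335·27/107 + 0.390·42/187 = 0.331.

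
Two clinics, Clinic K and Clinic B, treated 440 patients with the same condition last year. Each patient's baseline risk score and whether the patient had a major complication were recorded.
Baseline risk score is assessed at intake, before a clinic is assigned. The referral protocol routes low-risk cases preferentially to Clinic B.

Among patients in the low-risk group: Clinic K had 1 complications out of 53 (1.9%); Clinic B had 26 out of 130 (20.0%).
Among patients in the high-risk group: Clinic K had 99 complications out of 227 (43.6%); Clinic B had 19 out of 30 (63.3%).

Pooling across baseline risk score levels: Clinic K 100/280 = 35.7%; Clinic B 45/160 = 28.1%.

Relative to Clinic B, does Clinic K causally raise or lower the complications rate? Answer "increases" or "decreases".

The stratified and pooled comparisons disagree (Clinic K wins within each baseline risk score; Clinic B wins overall), so the answer turns on the causal role of baseline risk score.
Here baseline risk score is a common cause — it drives both which clinic a case falls under and the outcome. The crude comparison mixes populations; the stratum-specific rates are the causally relevant ones.
Within each level — low-risk: 1.9% vs 20.0%; high-risk: 43.6% vs 63.3% — Clinic K is lower every time.

decreases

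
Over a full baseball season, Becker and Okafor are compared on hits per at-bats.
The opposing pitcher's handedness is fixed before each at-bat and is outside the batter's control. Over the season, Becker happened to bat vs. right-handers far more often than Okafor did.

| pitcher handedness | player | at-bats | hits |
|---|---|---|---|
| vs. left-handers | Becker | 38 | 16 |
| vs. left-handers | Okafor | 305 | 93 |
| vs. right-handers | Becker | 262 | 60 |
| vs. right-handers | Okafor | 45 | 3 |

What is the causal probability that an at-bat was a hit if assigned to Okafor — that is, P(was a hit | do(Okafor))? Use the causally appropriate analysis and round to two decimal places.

0.19

Within every pitcher handedness level Becker has the higher rate, yet pooled Okafor does — Simpson's reversal.
The imbalance in pitcher handedness arose from how at-bats were allocated, not from anything the player did; and pitcher handedness independently affects the outcome. The pooled gap is confounded — condition on pitcher handedness.
Standardising Okafor to the population pitcher handedness mix: 0.528·93/305 + 0.472·3/45 = 0.192.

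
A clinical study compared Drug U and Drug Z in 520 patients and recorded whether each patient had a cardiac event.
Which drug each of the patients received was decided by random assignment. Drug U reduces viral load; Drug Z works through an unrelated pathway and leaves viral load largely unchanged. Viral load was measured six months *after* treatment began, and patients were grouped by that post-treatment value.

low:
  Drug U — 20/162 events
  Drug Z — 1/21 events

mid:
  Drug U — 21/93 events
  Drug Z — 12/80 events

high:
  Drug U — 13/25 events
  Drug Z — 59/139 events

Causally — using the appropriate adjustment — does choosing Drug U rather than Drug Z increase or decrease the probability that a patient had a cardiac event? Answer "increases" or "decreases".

decreases

Stratifying would compare drugs among patients the drugs themselves sorted into viral load groups — a form of selection on an intermediate. The unconditioned pooled rates give the total causal effect.
Pooled: Drug U 19.3% vs Drug Z 30.0%; Drug U is lower overall.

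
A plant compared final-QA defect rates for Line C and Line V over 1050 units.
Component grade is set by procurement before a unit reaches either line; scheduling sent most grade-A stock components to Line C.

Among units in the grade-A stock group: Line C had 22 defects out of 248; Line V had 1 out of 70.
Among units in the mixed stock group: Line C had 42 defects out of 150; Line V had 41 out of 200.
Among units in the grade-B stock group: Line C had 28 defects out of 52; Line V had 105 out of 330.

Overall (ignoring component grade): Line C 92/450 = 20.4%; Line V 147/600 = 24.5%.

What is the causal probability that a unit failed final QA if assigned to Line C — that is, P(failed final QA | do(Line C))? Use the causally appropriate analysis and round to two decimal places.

Nothing the line does changes component grade; the imbalance is an allocation artefact. With component grade also predicting the outcome, the pooled figure is confounded, and the within-stratum comparison is the causal one.
Standardising Line C to the population component grade mix: 0.303·22/248 + 0.333·42/150 + 0.364·28/52 = 0.316.

0.32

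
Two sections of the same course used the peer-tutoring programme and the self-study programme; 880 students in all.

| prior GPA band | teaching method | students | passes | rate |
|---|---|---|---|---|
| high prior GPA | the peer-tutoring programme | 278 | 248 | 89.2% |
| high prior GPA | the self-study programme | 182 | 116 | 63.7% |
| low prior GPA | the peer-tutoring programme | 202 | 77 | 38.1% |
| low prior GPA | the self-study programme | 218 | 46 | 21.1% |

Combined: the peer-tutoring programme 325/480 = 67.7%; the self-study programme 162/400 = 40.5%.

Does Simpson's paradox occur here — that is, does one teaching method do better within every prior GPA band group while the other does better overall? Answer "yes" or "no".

no

Within each prior GPA band level (high prior GPA 89.2% vs 63.7%; low prior GPA 38.1% vs 21.1%), the peer-tutoring programme has the higher rate every time. Pooled: 67.7% vs 40.5% — the peer-tutoring programme has the higher rate overall. They agree.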